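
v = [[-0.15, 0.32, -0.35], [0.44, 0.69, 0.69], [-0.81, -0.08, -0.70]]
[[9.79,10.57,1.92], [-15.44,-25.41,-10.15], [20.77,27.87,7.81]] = v @ [[-7.64, -9.84, -1.17], [3.75, -2.39, -4.69], [-21.26, -28.16, -9.27]]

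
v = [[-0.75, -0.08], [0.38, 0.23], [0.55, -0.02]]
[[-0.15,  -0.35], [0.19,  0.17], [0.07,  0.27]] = v @ [[0.14, 0.48], [0.60, -0.07]]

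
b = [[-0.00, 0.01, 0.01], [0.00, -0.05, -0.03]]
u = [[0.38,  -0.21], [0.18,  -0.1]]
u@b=[[0.0, 0.01, 0.01], [0.00, 0.01, 0.0]]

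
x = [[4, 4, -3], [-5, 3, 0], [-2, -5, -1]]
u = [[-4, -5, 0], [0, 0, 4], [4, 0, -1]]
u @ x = [[9, -31, 12], [-8, -20, -4], [18, 21, -11]]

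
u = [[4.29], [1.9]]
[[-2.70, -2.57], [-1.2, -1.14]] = u @ [[-0.63, -0.6]]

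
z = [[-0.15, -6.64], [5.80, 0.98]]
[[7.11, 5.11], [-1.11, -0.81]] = z @ [[-0.01, -0.01], [-1.07, -0.77]]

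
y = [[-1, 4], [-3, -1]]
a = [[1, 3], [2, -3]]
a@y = [[-10, 1], [7, 11]]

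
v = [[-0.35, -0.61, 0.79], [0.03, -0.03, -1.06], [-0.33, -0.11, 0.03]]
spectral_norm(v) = 1.40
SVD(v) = [[-0.71, -0.60, -0.37],  [0.70, -0.67, -0.25],  [-0.09, -0.43, 0.90]] @ diag([1.4028202196045712, 0.5915431780657572, 0.21948143418623706]) @ [[0.21, 0.30, -0.93], [0.57, 0.74, 0.37], [-0.80, 0.6, 0.01]]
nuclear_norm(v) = 2.21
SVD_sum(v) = [[-0.21,-0.30,0.92], [0.21,0.29,-0.91], [-0.03,-0.04,0.12]] + [[-0.2, -0.26, -0.13], [-0.22, -0.29, -0.15], [-0.15, -0.19, -0.09]] + [[0.06, -0.05, -0.00], [0.04, -0.03, -0.0], [-0.16, 0.12, 0.00]]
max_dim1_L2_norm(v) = 1.06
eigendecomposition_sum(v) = [[-0.09+0.22j, -0.20-0.06j, 0.47-0.18j], [(0.14-0.15j), (0.14+0.11j), -0.43-0.00j], [(-0.1-0.04j), (0.03-0.09j), (0.07+0.21j)]] + [[-0.09-0.22j, -0.20+0.06j, (0.47+0.18j)], [0.14+0.15j, (0.14-0.11j), (-0.43+0j)], [(-0.1+0.04j), 0.03+0.09j, (0.07-0.21j)]] + [[-0.17+0.00j, -0.22+0.00j, -0.15-0.00j], [-0.24+0.00j, (-0.31+0j), -0.21-0.00j], [-0.14+0.00j, (-0.17+0j), (-0.12-0j)]]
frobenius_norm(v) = 1.54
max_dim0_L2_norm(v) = 1.32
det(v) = -0.18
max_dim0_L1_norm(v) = 1.88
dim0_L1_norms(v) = [0.71, 0.75, 1.88]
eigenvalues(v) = [(0.12+0.54j), (0.12-0.54j), (-0.59+0j)]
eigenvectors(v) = [[0.72+0.00j, 0.72-0.00j, 0.53+0.00j], [(-0.57-0.22j), -0.57+0.22j, (0.74+0j)], [(-0.01+0.32j), (-0.01-0.32j), (0.41+0j)]]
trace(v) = -0.35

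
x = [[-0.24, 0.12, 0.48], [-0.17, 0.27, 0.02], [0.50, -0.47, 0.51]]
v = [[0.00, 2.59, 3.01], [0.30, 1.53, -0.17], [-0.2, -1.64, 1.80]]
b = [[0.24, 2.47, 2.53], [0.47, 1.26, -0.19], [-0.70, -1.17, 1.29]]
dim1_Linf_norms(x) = [0.48, 0.27, 0.51]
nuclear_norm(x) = 1.57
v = b + x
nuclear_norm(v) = 6.99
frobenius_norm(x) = 1.07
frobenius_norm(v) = 4.92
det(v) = -1.87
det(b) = 0.01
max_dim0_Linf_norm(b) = 2.53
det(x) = -0.05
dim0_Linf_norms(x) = [0.5, 0.47, 0.51]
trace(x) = 0.54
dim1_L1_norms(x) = [0.84, 0.46, 1.48]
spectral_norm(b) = 3.64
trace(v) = 3.33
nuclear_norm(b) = 5.81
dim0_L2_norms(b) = [0.88, 3.01, 2.85]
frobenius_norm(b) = 4.23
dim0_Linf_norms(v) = [0.3, 2.59, 3.01]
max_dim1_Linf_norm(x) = 0.51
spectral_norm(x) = 0.89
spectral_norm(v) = 4.08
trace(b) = 2.79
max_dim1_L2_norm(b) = 3.54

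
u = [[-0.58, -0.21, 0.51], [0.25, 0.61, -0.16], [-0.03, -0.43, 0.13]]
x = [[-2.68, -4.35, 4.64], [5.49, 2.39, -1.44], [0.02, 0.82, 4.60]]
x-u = [[-2.1, -4.14, 4.13], [5.24, 1.78, -1.28], [0.05, 1.25, 4.47]]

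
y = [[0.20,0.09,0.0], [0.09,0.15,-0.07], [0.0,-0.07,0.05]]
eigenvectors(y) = [[-0.75, 0.62, -0.25], [-0.64, -0.55, 0.54], [0.20, 0.56, 0.81]]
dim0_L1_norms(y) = [0.29, 0.31, 0.12]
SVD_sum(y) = [[0.15, 0.13, -0.04],[0.13, 0.11, -0.03],[-0.04, -0.03, 0.01]] + [[0.05, -0.04, 0.04], [-0.04, 0.04, -0.04], [0.04, -0.04, 0.04]] + [[0.00, -0.0, -0.00],[-0.00, 0.00, 0.00],[-0.00, 0.0, 0.00]]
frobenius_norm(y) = 0.30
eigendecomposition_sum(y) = [[0.15,0.13,-0.04], [0.13,0.11,-0.03], [-0.04,-0.03,0.01]] + [[0.05,-0.04,0.04], [-0.04,0.04,-0.04], [0.04,-0.04,0.04]] + [[0.0, -0.00, -0.00], [-0.0, 0.00, 0.00], [-0.00, 0.00, 0.0]]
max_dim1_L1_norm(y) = 0.31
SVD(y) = [[-0.75, 0.62, -0.25], [-0.64, -0.55, 0.54], [0.2, 0.56, 0.81]] @ diag([0.2769109611663611, 0.11961716291368242, 0.0034718759199563734]) @ [[-0.75, -0.64, 0.2], [0.62, -0.55, 0.56], [-0.25, 0.54, 0.81]]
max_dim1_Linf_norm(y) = 0.2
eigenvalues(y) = [0.28, 0.12, 0.0]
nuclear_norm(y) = 0.40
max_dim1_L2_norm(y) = 0.22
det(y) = 0.00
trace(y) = 0.40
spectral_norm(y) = 0.28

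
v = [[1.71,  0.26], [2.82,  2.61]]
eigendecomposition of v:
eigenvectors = [[-0.45, -0.18], [0.89, -0.98]]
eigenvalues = [1.19, 3.13]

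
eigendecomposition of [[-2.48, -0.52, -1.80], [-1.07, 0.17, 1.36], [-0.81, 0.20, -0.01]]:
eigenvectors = [[0.95,0.31,-0.06], [0.21,-0.87,-0.94], [0.24,-0.37,0.34]]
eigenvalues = [-3.05, 1.13, -0.4]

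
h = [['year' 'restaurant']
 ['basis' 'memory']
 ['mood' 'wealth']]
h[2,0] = 'mood'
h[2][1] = 'wealth'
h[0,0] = 'year'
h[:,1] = ['restaurant', 'memory', 'wealth']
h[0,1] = 'restaurant'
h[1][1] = 'memory'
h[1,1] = 'memory'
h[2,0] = 'mood'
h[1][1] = 'memory'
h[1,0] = 'basis'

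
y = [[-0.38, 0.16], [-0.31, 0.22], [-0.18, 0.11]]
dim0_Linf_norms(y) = [0.38, 0.22]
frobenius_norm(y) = 0.60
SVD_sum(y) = [[-0.36, 0.20], [-0.33, 0.18], [-0.18, 0.1]] + [[-0.02, -0.04], [0.02, 0.04], [0.0, 0.01]]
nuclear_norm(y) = 0.66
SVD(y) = [[-0.69, 0.71], [-0.63, -0.69], [-0.35, -0.15]] @ diag([0.5959734692785666, 0.06177073672920941]) @ [[0.88, -0.48], [-0.48, -0.88]]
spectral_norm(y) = 0.60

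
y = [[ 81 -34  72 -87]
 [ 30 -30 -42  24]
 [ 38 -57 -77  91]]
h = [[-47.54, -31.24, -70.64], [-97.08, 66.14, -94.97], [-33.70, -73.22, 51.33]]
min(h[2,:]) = -73.22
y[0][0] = 81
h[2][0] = -33.7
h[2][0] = -33.7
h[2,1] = -73.22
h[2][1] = -73.22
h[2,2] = 51.33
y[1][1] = -30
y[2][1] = -57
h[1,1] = 66.14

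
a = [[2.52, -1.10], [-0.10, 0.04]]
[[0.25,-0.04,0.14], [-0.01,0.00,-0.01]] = a @ [[0.08, -0.02, 0.02],[-0.04, -0.01, -0.08]]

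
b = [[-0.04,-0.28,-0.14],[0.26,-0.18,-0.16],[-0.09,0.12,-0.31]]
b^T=[[-0.04, 0.26, -0.09], [-0.28, -0.18, 0.12], [-0.14, -0.16, -0.31]]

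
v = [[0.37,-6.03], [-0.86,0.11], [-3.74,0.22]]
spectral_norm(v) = 6.07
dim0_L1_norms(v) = [4.97, 6.36]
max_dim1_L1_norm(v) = 6.4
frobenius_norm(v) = 7.16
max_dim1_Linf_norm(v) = 6.03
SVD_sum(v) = [[0.85, -5.96], [-0.03, 0.23], [-0.11, 0.74]] + [[-0.48,-0.07], [-0.83,-0.12], [-3.63,-0.52]]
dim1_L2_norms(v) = [6.04, 0.87, 3.75]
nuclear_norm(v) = 9.87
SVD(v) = [[-0.99, -0.13],[0.04, -0.22],[0.12, -0.97]] @ diag([6.072218286340585, 3.7965332980274282]) @ [[-0.14, 0.99], [0.99, 0.14]]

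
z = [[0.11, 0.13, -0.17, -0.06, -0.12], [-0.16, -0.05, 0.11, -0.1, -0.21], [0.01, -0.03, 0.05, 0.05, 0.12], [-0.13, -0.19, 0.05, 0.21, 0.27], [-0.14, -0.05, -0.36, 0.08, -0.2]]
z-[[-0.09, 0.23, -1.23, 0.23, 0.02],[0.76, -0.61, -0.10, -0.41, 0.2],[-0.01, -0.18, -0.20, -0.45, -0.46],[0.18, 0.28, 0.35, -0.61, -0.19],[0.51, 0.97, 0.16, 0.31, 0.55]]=[[0.20, -0.10, 1.06, -0.29, -0.14], [-0.92, 0.56, 0.21, 0.31, -0.41], [0.02, 0.15, 0.25, 0.5, 0.58], [-0.31, -0.47, -0.30, 0.82, 0.46], [-0.65, -1.02, -0.52, -0.23, -0.75]]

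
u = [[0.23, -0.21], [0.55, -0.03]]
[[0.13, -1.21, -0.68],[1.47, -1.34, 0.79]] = u @ [[2.80, -2.25, 1.72],  [2.45, 3.30, 5.10]]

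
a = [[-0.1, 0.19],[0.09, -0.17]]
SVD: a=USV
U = [[-0.74,0.67], [0.67,0.74]]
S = [0.29, 0.0]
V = [[0.47, -0.88], [0.88, 0.47]]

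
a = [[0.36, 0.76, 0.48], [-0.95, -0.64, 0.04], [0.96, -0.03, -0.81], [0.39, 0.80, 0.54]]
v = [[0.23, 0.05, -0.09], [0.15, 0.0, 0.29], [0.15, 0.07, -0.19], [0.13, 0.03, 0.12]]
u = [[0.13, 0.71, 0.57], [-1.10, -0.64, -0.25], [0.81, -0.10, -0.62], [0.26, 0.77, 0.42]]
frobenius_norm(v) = 0.52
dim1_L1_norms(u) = [1.41, 1.99, 1.53, 1.45]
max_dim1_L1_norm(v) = 0.44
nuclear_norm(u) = 3.12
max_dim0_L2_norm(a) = 1.45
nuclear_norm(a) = 3.14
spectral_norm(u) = 1.69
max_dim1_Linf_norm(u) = 1.1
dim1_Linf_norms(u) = [0.71, 1.1, 0.81, 0.77]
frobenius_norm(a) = 2.22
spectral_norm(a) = 1.75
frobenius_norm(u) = 2.10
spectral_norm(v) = 0.38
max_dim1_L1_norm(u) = 1.99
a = v + u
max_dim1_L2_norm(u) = 1.3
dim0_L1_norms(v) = [0.66, 0.15, 0.69]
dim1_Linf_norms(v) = [0.23, 0.29, 0.19, 0.13]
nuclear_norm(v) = 0.75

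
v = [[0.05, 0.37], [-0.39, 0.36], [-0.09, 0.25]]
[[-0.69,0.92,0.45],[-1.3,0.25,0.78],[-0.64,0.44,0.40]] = v@[[1.44,1.47,-0.78], [-2.05,2.30,1.31]]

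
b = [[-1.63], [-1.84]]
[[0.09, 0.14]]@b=[[-0.4]]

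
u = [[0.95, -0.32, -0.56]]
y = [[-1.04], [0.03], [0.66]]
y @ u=[[-0.99, 0.33, 0.58], [0.03, -0.01, -0.02], [0.63, -0.21, -0.37]]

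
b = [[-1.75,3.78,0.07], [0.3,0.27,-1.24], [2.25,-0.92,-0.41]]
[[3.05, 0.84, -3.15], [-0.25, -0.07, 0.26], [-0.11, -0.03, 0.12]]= b @ [[0.46,0.13,-0.47],  [1.01,0.28,-1.04],  [0.53,0.15,-0.55]]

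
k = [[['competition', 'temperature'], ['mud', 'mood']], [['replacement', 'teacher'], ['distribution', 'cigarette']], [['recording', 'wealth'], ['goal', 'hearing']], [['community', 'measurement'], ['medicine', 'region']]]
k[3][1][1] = 'region'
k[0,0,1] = 'temperature'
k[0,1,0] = 'mud'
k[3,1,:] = ['medicine', 'region']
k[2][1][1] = 'hearing'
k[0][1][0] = 'mud'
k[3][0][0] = 'community'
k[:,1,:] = [['mud', 'mood'], ['distribution', 'cigarette'], ['goal', 'hearing'], ['medicine', 'region']]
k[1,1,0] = 'distribution'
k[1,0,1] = 'teacher'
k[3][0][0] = 'community'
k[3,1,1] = 'region'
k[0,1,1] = 'mood'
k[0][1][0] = 'mud'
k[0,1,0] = 'mud'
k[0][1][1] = 'mood'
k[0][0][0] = 'competition'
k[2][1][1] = 'hearing'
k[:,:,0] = [['competition', 'mud'], ['replacement', 'distribution'], ['recording', 'goal'], ['community', 'medicine']]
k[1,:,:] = [['replacement', 'teacher'], ['distribution', 'cigarette']]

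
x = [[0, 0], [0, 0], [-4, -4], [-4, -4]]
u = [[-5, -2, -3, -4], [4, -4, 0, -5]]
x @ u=[[0, 0, 0, 0], [0, 0, 0, 0], [4, 24, 12, 36], [4, 24, 12, 36]]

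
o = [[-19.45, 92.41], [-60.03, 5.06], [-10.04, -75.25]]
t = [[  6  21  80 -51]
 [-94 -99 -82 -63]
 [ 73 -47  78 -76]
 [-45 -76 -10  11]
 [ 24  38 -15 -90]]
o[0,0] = -19.45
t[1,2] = -82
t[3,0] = -45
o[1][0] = -60.03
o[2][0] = -10.04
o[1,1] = 5.06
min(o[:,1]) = -75.25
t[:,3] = [-51, -63, -76, 11, -90]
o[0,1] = 92.41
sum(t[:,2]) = 51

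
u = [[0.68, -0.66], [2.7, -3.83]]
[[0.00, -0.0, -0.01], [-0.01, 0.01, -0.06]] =u @ [[0.01,-0.01,0.02], [0.01,-0.01,0.03]]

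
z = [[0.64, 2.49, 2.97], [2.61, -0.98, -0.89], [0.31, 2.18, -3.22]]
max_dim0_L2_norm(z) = 4.47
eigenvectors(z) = [[(0.83+0j), (-0.24-0.49j), (-0.24+0.49j)], [(0.51+0j), 0.03+0.59j, 0.03-0.59j], [0.22+0.00j, 0.60+0.00j, (0.6-0j)]]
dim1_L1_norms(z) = [6.1, 4.48, 5.71]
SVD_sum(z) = [[-0.36, 0.48, 3.16], [0.14, -0.20, -1.29], [0.32, -0.43, -2.82]] + [[-0.03, 1.98, -0.30],[0.01, -0.86, 0.13],[-0.04, 2.61, -0.40]] + [[1.03, 0.03, 0.11], [2.45, 0.08, 0.26], [0.03, 0.0, 0.00]]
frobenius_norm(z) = 6.26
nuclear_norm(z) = 10.61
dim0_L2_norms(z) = [2.71, 3.45, 4.47]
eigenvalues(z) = [(2.94+0j), (-3.25+1.87j), (-3.25-1.87j)]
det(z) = 41.30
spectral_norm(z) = 4.51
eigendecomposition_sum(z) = [[(1.83-0j), 1.53+0.00j, (0.66-0j)], [1.11-0.00j, 0.93+0.00j, 0.40-0.00j], [(0.49-0j), (0.41+0j), (0.18-0j)]] + [[(-0.6+0.38j), 0.48-1.13j, (1.15+1.15j)],[(0.75-0.12j), (-0.95+0.91j), (-0.65-1.63j)],[(-0.09-0.77j), 0.89+1.02j, -1.70+0.59j]] + [[(-0.6-0.38j), 0.48+1.13j, (1.15-1.15j)], [0.75+0.12j, -0.95-0.91j, (-0.65+1.63j)], [-0.09+0.77j, (0.89-1.02j), -1.70-0.59j]]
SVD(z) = [[0.71, 0.58, -0.39], [-0.29, -0.26, -0.92], [-0.64, 0.77, -0.01]] @ diag([4.5089912708700846, 3.4242438926980587, 2.675004950002418]) @ [[-0.11, 0.15, 0.98], [-0.02, 0.99, -0.15], [-0.99, -0.03, -0.11]]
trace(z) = -3.56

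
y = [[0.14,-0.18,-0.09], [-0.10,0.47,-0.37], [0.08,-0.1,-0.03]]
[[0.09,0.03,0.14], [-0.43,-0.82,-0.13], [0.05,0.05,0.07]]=y @ [[-0.95,0.46,0.02], [-1.19,-0.53,-0.57], [-0.09,1.43,-0.37]]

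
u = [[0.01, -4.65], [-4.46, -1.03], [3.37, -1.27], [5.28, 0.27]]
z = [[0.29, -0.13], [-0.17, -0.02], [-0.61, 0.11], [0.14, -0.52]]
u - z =[[-0.28, -4.52],[-4.29, -1.01],[3.98, -1.38],[5.14, 0.79]]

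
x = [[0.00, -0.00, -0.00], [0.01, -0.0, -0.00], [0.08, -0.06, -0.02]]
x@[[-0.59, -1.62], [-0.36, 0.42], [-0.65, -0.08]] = [[0.0,0.0], [-0.01,-0.02], [-0.01,-0.15]]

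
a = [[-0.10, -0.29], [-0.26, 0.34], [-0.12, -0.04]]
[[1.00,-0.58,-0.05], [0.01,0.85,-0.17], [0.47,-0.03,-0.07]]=a @ [[-3.12, -0.44, 0.63],[-2.36, 2.16, -0.03]]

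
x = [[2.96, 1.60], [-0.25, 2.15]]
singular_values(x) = [3.5, 1.93]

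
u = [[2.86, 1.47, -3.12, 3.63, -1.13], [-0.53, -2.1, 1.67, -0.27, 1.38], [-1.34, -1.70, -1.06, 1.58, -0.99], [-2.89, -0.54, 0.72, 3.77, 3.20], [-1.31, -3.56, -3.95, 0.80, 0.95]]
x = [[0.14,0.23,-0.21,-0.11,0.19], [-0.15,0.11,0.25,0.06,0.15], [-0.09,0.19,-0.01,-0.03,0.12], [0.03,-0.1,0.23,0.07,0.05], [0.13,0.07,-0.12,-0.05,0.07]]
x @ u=[[0.63, -0.54, -0.66, -0.15, 0.2], [-1.19, -1.44, -0.16, 0.17, 0.41], [-0.42, -0.93, 0.11, -0.41, 0.39], [-0.44, -0.35, -0.65, 0.8, -0.13], [0.55, 0.03, -0.47, 0.13, -0.03]]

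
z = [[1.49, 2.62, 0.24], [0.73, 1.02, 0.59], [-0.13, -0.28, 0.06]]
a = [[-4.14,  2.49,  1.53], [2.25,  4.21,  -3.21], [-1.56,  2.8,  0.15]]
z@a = [[-0.65,15.41,-6.09], [-1.65,7.76,-2.07], [-0.19,-1.33,0.71]]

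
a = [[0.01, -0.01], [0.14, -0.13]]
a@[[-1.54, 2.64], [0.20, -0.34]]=[[-0.02,0.03], [-0.24,0.41]]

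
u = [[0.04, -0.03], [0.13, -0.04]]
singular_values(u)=[0.14, 0.02]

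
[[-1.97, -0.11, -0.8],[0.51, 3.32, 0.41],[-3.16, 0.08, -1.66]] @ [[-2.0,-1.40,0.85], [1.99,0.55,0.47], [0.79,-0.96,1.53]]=[[3.09, 3.47, -2.95],[5.91, 0.72, 2.62],[5.17, 6.06, -5.19]]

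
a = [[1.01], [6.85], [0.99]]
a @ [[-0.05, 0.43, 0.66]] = [[-0.05, 0.43, 0.67], [-0.34, 2.95, 4.52], [-0.05, 0.43, 0.65]]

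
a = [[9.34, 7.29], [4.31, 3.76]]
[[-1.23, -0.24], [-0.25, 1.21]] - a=[[-10.57, -7.53], [-4.56, -2.55]]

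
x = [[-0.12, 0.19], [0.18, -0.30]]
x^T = [[-0.12, 0.18],[0.19, -0.3]]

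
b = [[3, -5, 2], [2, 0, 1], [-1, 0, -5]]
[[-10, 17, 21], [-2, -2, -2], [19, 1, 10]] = b @ [[1, -1, 0], [1, -4, -5], [-4, 0, -2]]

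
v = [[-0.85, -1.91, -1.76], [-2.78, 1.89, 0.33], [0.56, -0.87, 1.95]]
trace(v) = 2.99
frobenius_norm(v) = 4.87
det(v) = -16.48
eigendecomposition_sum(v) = [[(-1.57+0j), -0.87-0.00j, (-0.6-0j)], [(-1.08+0j), (-0.59-0j), -0.41-0.00j], [-0.01+0.00j, (-0.01-0j), -0.01-0.00j]] + [[(0.36+0.12j), -0.52-0.18j, -0.58+0.46j], [-0.85+0.33j, (1.24-0.46j), 0.37-1.74j], [(0.29-0.79j), (-0.43+1.14j), (0.98+1.31j)]] + [[(0.36-0.12j), (-0.52+0.18j), (-0.58-0.46j)], [-0.85-0.33j, (1.24+0.46j), 0.37+1.74j], [(0.29+0.79j), (-0.43-1.14j), (0.98-1.31j)]]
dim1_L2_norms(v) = [2.73, 3.38, 2.21]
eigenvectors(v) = [[0.83+0.00j, (0.23+0.19j), 0.23-0.19j], [0.56+0.00j, -0.70+0.00j, (-0.7-0j)], [0.01+0.00j, (0.43-0.49j), (0.43+0.49j)]]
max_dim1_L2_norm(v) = 3.38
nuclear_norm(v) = 8.07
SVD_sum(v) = [[0.59,-0.56,-0.05], [-2.41,2.29,0.22], [0.63,-0.60,-0.06]] + [[-1.01, -0.86, -2.11], [-0.08, -0.07, -0.17], [0.64, 0.54, 1.33]] + [[-0.43, -0.49, 0.4], [-0.29, -0.33, 0.28], [-0.71, -0.81, 0.67]]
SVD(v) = [[0.23, 0.84, 0.49],[-0.94, 0.07, 0.33],[0.25, -0.53, 0.81]] @ diag([3.539440382656098, 2.957098116395431, 1.5743355765636013]) @ [[0.72,-0.69,-0.07], [-0.41,-0.35,-0.85], [-0.56,-0.64,0.53]]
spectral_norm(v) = 3.54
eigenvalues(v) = [(-2.17+0j), (2.58+0.96j), (2.58-0.96j)]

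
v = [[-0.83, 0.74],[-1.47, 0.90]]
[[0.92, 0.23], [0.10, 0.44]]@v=[[-1.10, 0.89], [-0.73, 0.47]]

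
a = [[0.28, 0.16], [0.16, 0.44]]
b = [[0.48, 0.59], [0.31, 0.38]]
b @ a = [[0.23,0.34], [0.15,0.22]]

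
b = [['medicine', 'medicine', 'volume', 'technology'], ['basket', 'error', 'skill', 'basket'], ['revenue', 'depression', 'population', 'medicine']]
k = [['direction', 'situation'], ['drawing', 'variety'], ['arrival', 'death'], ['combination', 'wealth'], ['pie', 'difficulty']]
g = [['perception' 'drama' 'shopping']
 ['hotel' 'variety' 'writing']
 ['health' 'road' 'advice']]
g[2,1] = 'road'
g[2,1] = 'road'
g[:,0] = ['perception', 'hotel', 'health']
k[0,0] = 'direction'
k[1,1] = 'variety'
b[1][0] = 'basket'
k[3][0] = 'combination'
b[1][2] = 'skill'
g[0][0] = 'perception'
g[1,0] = 'hotel'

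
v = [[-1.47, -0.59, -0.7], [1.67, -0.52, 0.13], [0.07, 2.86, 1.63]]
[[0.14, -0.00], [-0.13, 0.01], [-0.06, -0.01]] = v@[[-0.05, 0.0], [0.06, -0.01], [-0.14, 0.01]]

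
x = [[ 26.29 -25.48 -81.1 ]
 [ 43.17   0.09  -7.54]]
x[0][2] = -81.1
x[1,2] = -7.54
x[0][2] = -81.1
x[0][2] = -81.1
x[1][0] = 43.17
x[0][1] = -25.48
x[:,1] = [-25.48, 0.09]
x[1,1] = 0.09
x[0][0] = 26.29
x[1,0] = 43.17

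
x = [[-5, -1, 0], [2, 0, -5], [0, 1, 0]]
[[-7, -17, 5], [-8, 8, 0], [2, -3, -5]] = x @[[1, 4, 0], [2, -3, -5], [2, 0, 0]]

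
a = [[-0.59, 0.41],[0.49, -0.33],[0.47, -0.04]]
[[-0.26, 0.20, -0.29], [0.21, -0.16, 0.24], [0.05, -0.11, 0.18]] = a @[[0.06,-0.22,0.36], [-0.55,0.16,-0.20]]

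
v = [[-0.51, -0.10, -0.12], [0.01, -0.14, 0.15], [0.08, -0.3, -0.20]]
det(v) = -0.04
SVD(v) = [[-1.00,-0.08,0.04], [0.03,0.14,0.99], [-0.09,0.99,-0.14]] @ diag([0.5347214942458921, 0.3703486645322493, 0.20003697225917952]) @ [[0.94, 0.23, 0.26], [0.33, -0.83, -0.45], [-0.12, -0.51, 0.85]]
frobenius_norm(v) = 0.68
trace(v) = -0.85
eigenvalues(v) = [(-0.49+0j), (-0.18+0.22j), (-0.18-0.22j)]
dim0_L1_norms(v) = [0.6, 0.54, 0.47]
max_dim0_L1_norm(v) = 0.6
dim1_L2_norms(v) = [0.53, 0.21, 0.37]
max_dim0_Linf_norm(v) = 0.51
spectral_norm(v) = 0.53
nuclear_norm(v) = 1.11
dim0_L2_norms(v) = [0.52, 0.35, 0.28]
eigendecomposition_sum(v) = [[(-0.5-0j), -0.22-0.00j, (-0.09-0j)], [(-0.03-0j), -0.01-0.00j, -0.01-0.00j], [0.10+0.00j, (0.05+0j), (0.02+0j)]] + [[-0.01-0.01j, 0.06-0.03j, (-0.01-0.05j)], [0.02+0.01j, (-0.06+0.13j), 0.08+0.06j], [-0.01+0.03j, -0.17-0.12j, (-0.11+0.1j)]] + [[-0.01+0.01j,0.06+0.03j,(-0.01+0.05j)], [0.02-0.01j,-0.06-0.13j,(0.08-0.06j)], [-0.01-0.03j,(-0.17+0.12j),(-0.11-0.1j)]]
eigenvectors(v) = [[0.98+0.00j, (0.11-0.23j), 0.11+0.23j], [0.06+0.00j, 0.08+0.53j, (0.08-0.53j)], [(-0.21+0j), (-0.8+0j), -0.80-0.00j]]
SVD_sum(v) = [[-0.50, -0.12, -0.14], [0.02, 0.00, 0.00], [-0.04, -0.01, -0.01]] + [[-0.01, 0.02, 0.01], [0.02, -0.04, -0.02], [0.12, -0.3, -0.16]] + [[-0.00, -0.0, 0.01],[-0.02, -0.10, 0.17],[0.00, 0.01, -0.02]]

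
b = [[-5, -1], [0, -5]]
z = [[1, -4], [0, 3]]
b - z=[[-6, 3], [0, -8]]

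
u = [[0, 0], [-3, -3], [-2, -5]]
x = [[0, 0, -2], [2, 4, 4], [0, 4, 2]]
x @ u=[[4, 10], [-20, -32], [-16, -22]]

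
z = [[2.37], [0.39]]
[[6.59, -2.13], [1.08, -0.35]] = z@[[2.78, -0.9]]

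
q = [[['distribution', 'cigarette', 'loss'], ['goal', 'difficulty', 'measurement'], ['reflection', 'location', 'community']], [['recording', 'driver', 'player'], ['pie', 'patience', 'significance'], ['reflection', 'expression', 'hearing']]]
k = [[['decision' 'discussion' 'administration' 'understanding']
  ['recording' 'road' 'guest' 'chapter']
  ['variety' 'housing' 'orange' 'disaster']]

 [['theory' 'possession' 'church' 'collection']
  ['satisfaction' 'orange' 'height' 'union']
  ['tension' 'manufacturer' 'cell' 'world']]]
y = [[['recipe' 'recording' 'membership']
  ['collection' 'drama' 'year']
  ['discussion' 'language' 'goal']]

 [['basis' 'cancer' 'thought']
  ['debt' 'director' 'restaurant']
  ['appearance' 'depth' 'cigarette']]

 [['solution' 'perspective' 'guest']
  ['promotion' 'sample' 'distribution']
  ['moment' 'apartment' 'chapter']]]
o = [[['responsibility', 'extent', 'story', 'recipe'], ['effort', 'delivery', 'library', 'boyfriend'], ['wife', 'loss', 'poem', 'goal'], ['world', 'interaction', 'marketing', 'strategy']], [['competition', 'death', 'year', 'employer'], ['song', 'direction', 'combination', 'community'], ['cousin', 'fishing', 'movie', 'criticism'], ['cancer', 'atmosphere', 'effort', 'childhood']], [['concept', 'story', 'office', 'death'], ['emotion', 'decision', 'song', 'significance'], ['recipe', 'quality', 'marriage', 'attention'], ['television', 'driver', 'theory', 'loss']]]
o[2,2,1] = 'quality'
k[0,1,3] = 'chapter'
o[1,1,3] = 'community'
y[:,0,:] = [['recipe', 'recording', 'membership'], ['basis', 'cancer', 'thought'], ['solution', 'perspective', 'guest']]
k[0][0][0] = 'decision'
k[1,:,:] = [['theory', 'possession', 'church', 'collection'], ['satisfaction', 'orange', 'height', 'union'], ['tension', 'manufacturer', 'cell', 'world']]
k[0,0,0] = 'decision'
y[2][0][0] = 'solution'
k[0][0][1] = 'discussion'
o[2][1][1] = 'decision'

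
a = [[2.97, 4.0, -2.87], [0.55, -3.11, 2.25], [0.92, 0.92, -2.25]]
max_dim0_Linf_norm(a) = 4.0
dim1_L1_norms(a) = [9.84, 5.91, 4.09]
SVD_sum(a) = [[1.97, 4.08, -3.36], [-1.19, -2.46, 2.03], [0.81, 1.68, -1.39]] + [[0.97, -0.33, 0.17], [1.74, -0.59, 0.31], [0.19, -0.06, 0.03]] + [[0.03, 0.25, 0.32], [-0.01, -0.06, -0.08], [-0.08, -0.7, -0.9]]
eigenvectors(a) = [[-0.97, -0.29, 0.54], [-0.16, 0.75, -0.82], [-0.2, 0.6, 0.16]]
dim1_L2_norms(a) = [5.75, 3.88, 2.6]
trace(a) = -2.39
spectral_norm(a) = 6.98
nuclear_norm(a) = 10.34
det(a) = 18.20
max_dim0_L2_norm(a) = 5.15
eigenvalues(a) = [3.04, -1.53, -3.9]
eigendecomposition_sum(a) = [[2.92, 1.77, -0.83], [0.48, 0.29, -0.14], [0.59, 0.36, -0.17]] + [[-0.13,  0.03,  0.63], [0.35,  -0.08,  -1.66], [0.28,  -0.07,  -1.32]] + [[0.18, 2.19, -2.68], [-0.28, -3.32, 4.05], [0.05, 0.63, -0.76]]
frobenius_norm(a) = 7.41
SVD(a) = [[-0.81, -0.49, -0.33],[0.49, -0.87, 0.09],[-0.33, -0.09, 0.94]] @ diag([6.983614310905207, 2.1456978362862675, 1.2146242019145153]) @ [[-0.35, -0.72, 0.60], [-0.93, 0.32, -0.16], [-0.07, -0.61, -0.79]]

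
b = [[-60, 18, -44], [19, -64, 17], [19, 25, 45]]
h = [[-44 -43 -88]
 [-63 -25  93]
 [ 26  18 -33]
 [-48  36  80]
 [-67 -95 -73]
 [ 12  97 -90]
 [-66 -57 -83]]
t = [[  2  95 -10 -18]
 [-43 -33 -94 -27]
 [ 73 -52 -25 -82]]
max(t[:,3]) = -18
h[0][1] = -43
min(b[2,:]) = 19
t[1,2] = -94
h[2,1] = 18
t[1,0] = -43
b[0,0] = -60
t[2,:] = [73, -52, -25, -82]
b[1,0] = 19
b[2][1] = 25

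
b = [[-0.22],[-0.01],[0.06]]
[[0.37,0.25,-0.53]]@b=[[-0.12]]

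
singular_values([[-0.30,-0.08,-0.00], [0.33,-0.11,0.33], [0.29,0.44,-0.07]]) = [0.61, 0.47, 0.11]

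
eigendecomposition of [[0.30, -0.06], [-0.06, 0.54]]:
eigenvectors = [[-0.97, 0.23], [-0.23, -0.97]]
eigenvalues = [0.29, 0.55]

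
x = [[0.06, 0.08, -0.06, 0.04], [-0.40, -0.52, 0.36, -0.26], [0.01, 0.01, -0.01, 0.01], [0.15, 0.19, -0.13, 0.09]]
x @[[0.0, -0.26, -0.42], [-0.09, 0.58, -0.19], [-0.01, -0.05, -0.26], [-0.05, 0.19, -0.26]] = [[-0.01, 0.04, -0.04], [0.06, -0.26, 0.24], [-0.0, 0.01, -0.01], [-0.02, 0.09, -0.09]]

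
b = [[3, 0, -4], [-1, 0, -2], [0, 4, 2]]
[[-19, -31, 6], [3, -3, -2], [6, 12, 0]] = b @ [[-5, -5, 2], [1, 1, 0], [1, 4, 0]]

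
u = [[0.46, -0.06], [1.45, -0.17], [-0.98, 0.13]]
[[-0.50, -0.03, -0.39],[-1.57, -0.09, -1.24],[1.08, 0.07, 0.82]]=u @[[-0.98, -0.02, -0.97], [0.9, 0.38, -1.0]]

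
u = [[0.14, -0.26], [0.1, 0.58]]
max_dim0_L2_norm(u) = 0.64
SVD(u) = [[-0.4,0.92], [0.92,0.4]] @ diag([0.6365862341643547, 0.16839823773556964]) @ [[0.06, 1.00],[1.0, -0.06]]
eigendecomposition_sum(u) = [[0.26,0.18], [-0.07,-0.05]] + [[-0.12, -0.44],[0.17, 0.63]]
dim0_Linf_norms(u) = [0.14, 0.58]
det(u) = 0.11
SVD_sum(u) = [[-0.01, -0.25], [0.03, 0.58]] + [[0.15,-0.01], [0.07,-0.0]]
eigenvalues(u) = [0.21, 0.51]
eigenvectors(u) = [[-0.97, 0.58], [0.26, -0.82]]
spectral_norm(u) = 0.64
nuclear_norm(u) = 0.80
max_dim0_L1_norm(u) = 0.84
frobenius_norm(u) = 0.66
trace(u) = 0.72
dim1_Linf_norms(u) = [0.26, 0.58]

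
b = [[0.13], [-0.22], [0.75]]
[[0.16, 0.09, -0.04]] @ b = [[-0.03]]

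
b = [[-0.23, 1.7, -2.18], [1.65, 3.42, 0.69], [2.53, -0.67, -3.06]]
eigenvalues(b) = [(-1.97+2.18j), (-1.97-2.18j), (4.07+0j)]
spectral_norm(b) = 4.37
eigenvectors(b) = [[0.29+0.57j, 0.29-0.57j, (-0.35+0j)], [(-0.1-0.21j), (-0.1+0.21j), -0.94+0.00j], [0.73+0.00j, (0.73-0j), (-0.04+0j)]]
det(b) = 35.12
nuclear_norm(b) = 10.35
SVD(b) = [[-0.48,  -0.11,  -0.87], [-0.40,  -0.86,  0.33], [-0.78,  0.51,  0.36]] @ diag([4.3722816108460485, 3.9410387106754756, 2.038398242840411]) @ [[-0.58,-0.38,0.72], [-0.03,-0.88,-0.48], [0.82,-0.3,0.5]]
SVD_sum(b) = [[1.21, 0.79, -1.50], [1.02, 0.67, -1.27], [1.98, 1.3, -2.47]] + [[0.01,0.38,0.21], [0.09,2.95,1.63], [-0.05,-1.75,-0.96]] + [[-1.45, 0.53, -0.88],[0.54, -0.20, 0.33],[0.61, -0.22, 0.37]]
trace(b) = 0.13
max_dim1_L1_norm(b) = 6.26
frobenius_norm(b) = 6.23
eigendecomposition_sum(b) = [[(-0.37+1.41j), (0.18-0.49j), (-1.08-0.96j)], [0.16-0.51j, -0.07+0.18j, (0.38+0.37j)], [1.24+1.09j, (-0.41-0.43j), -1.53+0.60j]] + [[-0.37-1.41j, (0.18+0.49j), (-1.08+0.96j)], [0.16+0.51j, (-0.07-0.18j), (0.38-0.37j)], [1.24-1.09j, (-0.41+0.43j), -1.53-0.60j]] + [[(0.5-0j), 1.34+0.00j, -0.02-0.00j], [(1.33-0j), 3.57+0.00j, -0.06-0.00j], [0.05-0.00j, 0.14+0.00j, -0.00-0.00j]]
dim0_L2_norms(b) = [3.03, 3.88, 3.82]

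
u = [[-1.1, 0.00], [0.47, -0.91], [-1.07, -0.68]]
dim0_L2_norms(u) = [1.6, 1.14]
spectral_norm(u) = 1.63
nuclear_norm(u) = 2.73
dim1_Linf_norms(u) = [1.1, 0.91, 1.07]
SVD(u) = [[-0.66,0.22], [0.16,-0.90], [-0.73,-0.39]] @ diag([1.6255251292973587, 1.1063308971654031]) @ [[0.98, 0.22], [-0.22, 0.98]]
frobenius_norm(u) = 1.97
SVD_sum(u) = [[-1.05, -0.23], [0.26, 0.06], [-1.16, -0.26]] + [[-0.05, 0.23],  [0.21, -0.97],  [0.09, -0.42]]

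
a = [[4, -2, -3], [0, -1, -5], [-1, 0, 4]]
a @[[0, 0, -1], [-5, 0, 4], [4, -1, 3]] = [[-2, 3, -21], [-15, 5, -19], [16, -4, 13]]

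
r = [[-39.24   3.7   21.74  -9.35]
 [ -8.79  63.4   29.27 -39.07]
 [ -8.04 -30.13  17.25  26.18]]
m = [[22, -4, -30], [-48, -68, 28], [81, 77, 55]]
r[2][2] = 17.25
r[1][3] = -39.07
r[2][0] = -8.04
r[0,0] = -39.24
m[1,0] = -48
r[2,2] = 17.25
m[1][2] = 28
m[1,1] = -68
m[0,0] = 22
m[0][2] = -30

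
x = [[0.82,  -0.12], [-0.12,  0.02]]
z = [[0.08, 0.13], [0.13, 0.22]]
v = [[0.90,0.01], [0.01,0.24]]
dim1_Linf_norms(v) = [0.9, 0.24]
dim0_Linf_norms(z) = [0.13, 0.22]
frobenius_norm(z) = 0.30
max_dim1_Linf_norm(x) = 0.82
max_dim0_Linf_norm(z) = 0.22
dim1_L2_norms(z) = [0.15, 0.26]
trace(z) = 0.30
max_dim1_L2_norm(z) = 0.26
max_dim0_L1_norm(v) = 0.91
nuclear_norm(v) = 1.14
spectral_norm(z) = 0.30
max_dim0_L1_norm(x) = 0.94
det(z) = 0.00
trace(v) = 1.14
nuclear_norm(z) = 0.30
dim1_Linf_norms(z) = [0.13, 0.22]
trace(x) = 0.84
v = x + z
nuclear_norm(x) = 0.84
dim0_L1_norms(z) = [0.21, 0.35]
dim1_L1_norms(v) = [0.91, 0.25]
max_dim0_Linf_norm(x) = 0.82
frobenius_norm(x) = 0.84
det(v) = 0.22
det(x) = 0.00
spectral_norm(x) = 0.84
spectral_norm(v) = 0.90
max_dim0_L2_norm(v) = 0.9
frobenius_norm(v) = 0.93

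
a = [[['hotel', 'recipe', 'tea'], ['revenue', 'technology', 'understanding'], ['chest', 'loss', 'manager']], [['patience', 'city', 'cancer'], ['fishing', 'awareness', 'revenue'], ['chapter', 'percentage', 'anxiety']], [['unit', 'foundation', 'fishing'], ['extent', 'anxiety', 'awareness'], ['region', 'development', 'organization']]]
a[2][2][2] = 'organization'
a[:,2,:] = [['chest', 'loss', 'manager'], ['chapter', 'percentage', 'anxiety'], ['region', 'development', 'organization']]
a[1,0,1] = 'city'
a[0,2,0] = 'chest'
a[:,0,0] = ['hotel', 'patience', 'unit']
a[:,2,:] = [['chest', 'loss', 'manager'], ['chapter', 'percentage', 'anxiety'], ['region', 'development', 'organization']]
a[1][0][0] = 'patience'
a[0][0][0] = 'hotel'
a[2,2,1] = 'development'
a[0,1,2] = 'understanding'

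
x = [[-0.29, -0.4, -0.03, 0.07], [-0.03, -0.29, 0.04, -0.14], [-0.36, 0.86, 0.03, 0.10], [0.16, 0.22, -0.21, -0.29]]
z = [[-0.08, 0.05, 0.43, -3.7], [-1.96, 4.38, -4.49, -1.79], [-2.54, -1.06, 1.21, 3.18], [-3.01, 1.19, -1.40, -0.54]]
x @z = [[0.67, -1.65, 1.54, 1.66], [0.89, -1.48, 1.53, 0.83], [-2.03, 3.84, -4.12, -0.17], [0.96, 0.85, -0.77, -1.50]]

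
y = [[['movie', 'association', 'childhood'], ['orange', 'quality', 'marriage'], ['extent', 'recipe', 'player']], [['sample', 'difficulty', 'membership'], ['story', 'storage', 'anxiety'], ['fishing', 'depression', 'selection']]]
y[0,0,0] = 'movie'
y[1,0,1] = 'difficulty'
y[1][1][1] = 'storage'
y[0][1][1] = 'quality'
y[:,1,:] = [['orange', 'quality', 'marriage'], ['story', 'storage', 'anxiety']]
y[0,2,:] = ['extent', 'recipe', 'player']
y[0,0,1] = 'association'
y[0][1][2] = 'marriage'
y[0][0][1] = 'association'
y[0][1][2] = 'marriage'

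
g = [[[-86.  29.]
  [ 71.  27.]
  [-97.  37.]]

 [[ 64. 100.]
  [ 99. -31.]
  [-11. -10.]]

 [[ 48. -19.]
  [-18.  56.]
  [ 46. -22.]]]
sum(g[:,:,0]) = 116.0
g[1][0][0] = 64.0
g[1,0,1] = 100.0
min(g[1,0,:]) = 64.0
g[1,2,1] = -10.0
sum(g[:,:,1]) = 167.0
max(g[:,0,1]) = 100.0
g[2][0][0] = 48.0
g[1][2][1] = -10.0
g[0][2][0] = -97.0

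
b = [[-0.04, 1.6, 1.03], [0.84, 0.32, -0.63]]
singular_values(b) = [1.91, 1.09]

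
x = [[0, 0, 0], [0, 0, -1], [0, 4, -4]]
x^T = [[0, 0, 0], [0, 0, 4], [0, -1, -4]]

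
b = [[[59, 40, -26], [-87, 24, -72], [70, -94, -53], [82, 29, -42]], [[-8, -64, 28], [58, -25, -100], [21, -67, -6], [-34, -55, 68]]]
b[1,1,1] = -25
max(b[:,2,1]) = -67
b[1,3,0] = -34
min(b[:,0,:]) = -64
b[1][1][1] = -25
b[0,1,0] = -87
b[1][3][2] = 68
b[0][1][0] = -87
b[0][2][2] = -53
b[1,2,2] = -6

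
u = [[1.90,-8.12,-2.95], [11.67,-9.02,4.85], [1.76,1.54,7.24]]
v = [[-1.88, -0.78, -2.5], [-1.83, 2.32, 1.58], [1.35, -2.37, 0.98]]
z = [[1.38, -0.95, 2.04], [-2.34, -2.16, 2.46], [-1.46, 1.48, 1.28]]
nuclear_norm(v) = 8.76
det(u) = 378.63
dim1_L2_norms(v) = [3.22, 3.35, 2.9]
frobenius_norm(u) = 19.42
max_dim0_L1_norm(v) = 5.47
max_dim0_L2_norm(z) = 3.44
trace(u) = 0.12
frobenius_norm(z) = 5.40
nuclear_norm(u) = 28.70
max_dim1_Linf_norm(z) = 2.46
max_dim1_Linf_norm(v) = 2.5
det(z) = -21.77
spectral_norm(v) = 4.05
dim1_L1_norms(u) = [12.97, 25.54, 10.54]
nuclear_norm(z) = 8.86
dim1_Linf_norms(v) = [2.5, 2.32, 2.37]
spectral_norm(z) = 4.28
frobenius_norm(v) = 5.48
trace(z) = 0.50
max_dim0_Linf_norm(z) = 2.46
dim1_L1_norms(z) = [4.37, 6.96, 4.22]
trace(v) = 1.42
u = z @ v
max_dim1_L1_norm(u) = 25.54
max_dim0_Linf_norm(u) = 11.67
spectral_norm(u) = 16.67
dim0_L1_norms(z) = [5.18, 4.59, 5.78]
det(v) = -17.39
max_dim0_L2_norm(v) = 3.41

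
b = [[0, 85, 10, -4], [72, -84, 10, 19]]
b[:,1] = [85, -84]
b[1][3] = 19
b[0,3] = -4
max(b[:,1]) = 85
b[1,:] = [72, -84, 10, 19]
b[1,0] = 72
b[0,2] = 10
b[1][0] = 72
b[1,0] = 72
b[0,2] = 10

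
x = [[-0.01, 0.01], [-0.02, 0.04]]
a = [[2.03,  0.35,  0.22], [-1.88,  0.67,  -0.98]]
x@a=[[-0.04,0.0,-0.01],  [-0.12,0.02,-0.04]]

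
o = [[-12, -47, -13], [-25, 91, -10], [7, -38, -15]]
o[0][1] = -47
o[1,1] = 91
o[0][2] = -13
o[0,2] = -13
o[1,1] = 91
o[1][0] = -25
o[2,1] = -38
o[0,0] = -12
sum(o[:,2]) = -38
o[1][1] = 91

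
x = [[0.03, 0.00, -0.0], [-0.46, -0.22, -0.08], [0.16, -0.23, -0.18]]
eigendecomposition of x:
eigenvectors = [[0.0, 0.00, 0.18],[-0.45, 0.56, -0.59],[0.89, 0.83, 0.79]]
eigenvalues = [-0.06, -0.34, 0.03]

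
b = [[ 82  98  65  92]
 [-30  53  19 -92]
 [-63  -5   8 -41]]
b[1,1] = 53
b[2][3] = -41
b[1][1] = 53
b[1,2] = 19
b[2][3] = -41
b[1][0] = -30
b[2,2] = 8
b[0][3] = 92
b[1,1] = 53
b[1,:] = [-30, 53, 19, -92]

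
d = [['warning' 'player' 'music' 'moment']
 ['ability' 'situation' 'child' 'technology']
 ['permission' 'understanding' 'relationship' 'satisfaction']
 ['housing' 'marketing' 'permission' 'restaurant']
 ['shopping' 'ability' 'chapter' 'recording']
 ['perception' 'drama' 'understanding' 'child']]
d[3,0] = 'housing'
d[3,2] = 'permission'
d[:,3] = ['moment', 'technology', 'satisfaction', 'restaurant', 'recording', 'child']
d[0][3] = 'moment'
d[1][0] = 'ability'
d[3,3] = 'restaurant'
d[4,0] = 'shopping'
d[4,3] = 'recording'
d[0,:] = ['warning', 'player', 'music', 'moment']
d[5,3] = 'child'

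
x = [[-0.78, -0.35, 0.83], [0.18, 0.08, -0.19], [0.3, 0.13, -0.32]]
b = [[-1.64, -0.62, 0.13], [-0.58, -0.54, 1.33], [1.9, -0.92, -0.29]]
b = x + [[-0.86, -0.27, -0.7], [-0.76, -0.62, 1.52], [1.60, -1.05, 0.03]]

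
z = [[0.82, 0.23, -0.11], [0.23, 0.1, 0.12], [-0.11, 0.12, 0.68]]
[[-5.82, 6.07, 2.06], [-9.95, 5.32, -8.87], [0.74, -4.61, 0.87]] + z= [[-5.0, 6.3, 1.95], [-9.72, 5.42, -8.75], [0.63, -4.49, 1.55]]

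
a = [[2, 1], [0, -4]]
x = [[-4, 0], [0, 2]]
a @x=[[-8, 2], [0, -8]]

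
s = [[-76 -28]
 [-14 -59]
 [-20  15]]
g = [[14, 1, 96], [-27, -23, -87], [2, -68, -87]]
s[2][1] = 15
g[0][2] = 96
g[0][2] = 96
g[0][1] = 1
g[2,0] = 2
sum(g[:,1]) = -90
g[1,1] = -23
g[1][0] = -27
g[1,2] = -87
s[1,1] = -59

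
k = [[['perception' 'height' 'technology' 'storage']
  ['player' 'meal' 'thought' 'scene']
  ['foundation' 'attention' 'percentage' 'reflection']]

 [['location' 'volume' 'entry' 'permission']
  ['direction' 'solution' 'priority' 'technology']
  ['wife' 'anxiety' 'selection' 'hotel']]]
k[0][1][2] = 'thought'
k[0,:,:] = [['perception', 'height', 'technology', 'storage'], ['player', 'meal', 'thought', 'scene'], ['foundation', 'attention', 'percentage', 'reflection']]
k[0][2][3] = 'reflection'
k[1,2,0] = 'wife'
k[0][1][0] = 'player'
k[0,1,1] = 'meal'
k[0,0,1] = 'height'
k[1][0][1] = 'volume'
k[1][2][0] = 'wife'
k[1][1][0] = 'direction'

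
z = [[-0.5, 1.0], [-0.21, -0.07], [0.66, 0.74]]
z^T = [[-0.50, -0.21, 0.66], [1.0, -0.07, 0.74]]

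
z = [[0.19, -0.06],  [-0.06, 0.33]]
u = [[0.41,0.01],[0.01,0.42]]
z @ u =[[0.08,-0.02], [-0.02,0.14]]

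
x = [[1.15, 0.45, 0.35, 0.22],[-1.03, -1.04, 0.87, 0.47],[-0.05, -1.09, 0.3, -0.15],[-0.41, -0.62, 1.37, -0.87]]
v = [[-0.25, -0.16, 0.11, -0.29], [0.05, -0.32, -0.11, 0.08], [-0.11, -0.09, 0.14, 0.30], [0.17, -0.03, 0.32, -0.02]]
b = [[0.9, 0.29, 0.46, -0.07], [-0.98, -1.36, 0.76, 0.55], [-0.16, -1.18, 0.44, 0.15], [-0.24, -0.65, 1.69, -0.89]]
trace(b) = -0.91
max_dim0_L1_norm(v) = 0.69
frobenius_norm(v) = 0.76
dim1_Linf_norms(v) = [0.29, 0.32, 0.3, 0.32]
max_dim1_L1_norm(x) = 3.41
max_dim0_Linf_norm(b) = 1.69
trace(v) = -0.45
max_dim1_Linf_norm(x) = 1.37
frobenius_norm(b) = 3.25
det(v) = -0.02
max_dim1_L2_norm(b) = 2.03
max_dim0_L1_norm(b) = 3.48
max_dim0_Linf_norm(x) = 1.37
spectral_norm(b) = 2.66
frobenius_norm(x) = 3.05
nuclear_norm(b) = 5.48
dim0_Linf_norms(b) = [0.98, 1.36, 1.69, 0.89]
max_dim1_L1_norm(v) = 0.81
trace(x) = -0.46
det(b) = -1.32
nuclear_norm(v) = 1.49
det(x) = -2.15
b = v + x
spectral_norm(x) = 2.48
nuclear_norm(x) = 5.45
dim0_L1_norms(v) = [0.58, 0.6, 0.68, 0.69]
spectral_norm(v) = 0.45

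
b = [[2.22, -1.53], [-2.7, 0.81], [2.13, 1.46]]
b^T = [[2.22, -2.70, 2.13], [-1.53, 0.81, 1.46]]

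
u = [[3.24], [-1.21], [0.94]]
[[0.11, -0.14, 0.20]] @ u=[[0.71]]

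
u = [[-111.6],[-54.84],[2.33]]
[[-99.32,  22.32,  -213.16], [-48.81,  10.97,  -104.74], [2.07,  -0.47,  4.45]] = u @ [[0.89,-0.20,1.91]]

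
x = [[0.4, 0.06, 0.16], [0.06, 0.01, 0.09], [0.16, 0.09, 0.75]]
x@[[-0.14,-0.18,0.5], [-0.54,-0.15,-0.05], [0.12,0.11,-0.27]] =[[-0.07,-0.06,0.15], [-0.00,-0.00,0.01], [0.02,0.04,-0.13]]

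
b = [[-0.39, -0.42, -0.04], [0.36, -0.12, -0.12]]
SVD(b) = [[-0.92, 0.38], [0.38, 0.92]] @ diag([0.6043190285015988, 0.3511388782104363]) @ [[0.82, 0.57, -0.01], [0.52, -0.77, -0.36]]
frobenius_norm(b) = 0.70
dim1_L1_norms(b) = [0.85, 0.6]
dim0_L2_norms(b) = [0.53, 0.44, 0.13]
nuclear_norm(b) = 0.96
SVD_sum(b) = [[-0.46, -0.32, 0.01], [0.19, 0.13, -0.00]] + [[0.07, -0.10, -0.05],[0.17, -0.25, -0.12]]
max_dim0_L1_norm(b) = 0.75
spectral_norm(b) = 0.60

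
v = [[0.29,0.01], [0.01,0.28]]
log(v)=[[-1.24, 0.04], [0.04, -1.27]]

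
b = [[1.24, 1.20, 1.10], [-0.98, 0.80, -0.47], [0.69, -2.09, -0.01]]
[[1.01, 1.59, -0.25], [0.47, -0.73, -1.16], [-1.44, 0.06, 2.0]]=b@[[-0.05, 0.37, 0.09],[0.67, 0.09, -0.93],[0.24, 0.93, 0.69]]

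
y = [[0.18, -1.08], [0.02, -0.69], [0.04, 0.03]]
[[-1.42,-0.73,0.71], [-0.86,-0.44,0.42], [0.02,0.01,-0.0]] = y @ [[-0.46, -0.28, 0.41], [1.24, 0.63, -0.59]]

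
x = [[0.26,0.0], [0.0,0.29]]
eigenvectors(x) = [[1.00, 0.00], [0.00, 1.00]]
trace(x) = 0.55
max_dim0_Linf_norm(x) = 0.29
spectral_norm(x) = 0.29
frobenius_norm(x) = 0.39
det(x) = 0.08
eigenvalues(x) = [0.26, 0.29]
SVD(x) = [[0.0, 1.0], [1.00, 0.00]] @ diag([0.29, 0.26]) @ [[0.0, 1.00], [1.00, 0.0]]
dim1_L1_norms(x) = [0.26, 0.29]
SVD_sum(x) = [[0.00,0.0], [0.00,0.29]] + [[0.26, 0.0], [0.00, 0.00]]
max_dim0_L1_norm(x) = 0.29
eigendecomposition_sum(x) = [[0.26, 0.00], [0.0, 0.00]] + [[0.0, 0.00], [0.00, 0.29]]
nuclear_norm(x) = 0.55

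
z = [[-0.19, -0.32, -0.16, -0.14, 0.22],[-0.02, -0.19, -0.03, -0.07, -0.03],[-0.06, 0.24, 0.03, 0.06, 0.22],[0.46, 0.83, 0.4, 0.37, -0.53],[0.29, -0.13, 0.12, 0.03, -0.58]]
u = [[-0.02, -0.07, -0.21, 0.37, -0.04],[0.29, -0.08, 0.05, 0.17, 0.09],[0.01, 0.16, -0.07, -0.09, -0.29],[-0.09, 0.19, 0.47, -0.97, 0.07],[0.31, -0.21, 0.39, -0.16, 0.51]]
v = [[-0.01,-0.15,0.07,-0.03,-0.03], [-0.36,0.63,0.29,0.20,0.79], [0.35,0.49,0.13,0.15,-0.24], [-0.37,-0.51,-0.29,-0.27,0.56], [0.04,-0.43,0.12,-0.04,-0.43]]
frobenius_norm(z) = 1.52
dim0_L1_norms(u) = [0.72, 0.71, 1.19, 1.76, 1.0]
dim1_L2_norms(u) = [0.43, 0.36, 0.35, 1.1, 0.76]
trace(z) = -0.56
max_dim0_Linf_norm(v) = 0.79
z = u @ v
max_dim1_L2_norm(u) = 1.1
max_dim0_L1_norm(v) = 2.21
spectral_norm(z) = 1.36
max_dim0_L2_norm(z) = 0.95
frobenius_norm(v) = 1.74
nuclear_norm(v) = 2.83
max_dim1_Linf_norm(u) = 0.97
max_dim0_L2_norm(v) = 1.09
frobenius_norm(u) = 1.49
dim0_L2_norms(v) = [0.63, 1.05, 0.45, 0.37, 1.09]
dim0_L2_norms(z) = [0.58, 0.95, 0.45, 0.41, 0.85]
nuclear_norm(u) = 2.30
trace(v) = 0.05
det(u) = -0.00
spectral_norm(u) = 1.24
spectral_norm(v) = 1.27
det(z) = 0.00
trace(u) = -0.63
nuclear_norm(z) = 2.08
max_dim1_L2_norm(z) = 1.22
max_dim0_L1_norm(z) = 1.71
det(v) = -0.00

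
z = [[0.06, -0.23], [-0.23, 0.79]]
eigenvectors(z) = [[-0.96, 0.28], [-0.28, -0.96]]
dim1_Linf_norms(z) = [0.23, 0.79]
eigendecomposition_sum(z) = [[-0.01,-0.00], [-0.0,-0.00]] + [[0.07,-0.23], [-0.23,0.79]]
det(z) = -0.01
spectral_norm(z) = 0.86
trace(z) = 0.85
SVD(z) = [[-0.28, 0.96],[0.96, 0.28]] @ diag([0.8564220671222094, 0.006422067122209252]) @ [[-0.28,0.96],[-0.96,-0.28]]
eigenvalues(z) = [-0.01, 0.86]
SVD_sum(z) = [[0.07,-0.23],[-0.23,0.79]] + [[-0.01, -0.0], [-0.00, -0.0]]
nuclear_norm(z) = 0.86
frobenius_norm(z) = 0.86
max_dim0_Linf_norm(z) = 0.79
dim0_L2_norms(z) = [0.24, 0.82]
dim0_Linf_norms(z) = [0.23, 0.79]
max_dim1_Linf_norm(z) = 0.79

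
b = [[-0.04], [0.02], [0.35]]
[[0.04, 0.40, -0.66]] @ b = [[-0.22]]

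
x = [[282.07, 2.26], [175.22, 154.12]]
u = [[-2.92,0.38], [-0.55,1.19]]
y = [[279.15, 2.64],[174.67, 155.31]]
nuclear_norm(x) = 469.23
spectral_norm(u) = 3.04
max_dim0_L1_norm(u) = 3.47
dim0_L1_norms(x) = [457.29, 156.38]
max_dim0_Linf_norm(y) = 279.15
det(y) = 42893.66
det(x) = 43076.63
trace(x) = 436.19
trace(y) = 434.46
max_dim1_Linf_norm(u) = 2.92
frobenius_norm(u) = 3.22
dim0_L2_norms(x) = [332.06, 154.14]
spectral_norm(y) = 341.78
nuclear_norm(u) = 4.11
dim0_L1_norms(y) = [453.82, 157.95]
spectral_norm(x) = 344.01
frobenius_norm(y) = 364.09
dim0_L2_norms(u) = [2.97, 1.25]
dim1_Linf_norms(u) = [2.92, 1.19]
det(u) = -3.27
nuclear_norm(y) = 467.28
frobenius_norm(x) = 366.09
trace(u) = -1.73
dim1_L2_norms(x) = [282.08, 233.36]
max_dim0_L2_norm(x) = 332.06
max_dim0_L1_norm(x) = 457.29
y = x + u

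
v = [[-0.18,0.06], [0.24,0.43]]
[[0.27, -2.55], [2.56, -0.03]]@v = [[-0.66,-1.08],[-0.47,0.14]]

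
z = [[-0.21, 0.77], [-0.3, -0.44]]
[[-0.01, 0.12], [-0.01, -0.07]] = z @ [[0.04, 0.0], [0.0, 0.15]]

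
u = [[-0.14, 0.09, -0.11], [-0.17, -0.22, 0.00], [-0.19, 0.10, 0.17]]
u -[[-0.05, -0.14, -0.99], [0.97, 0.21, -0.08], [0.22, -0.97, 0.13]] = [[-0.09, 0.23, 0.88], [-1.14, -0.43, 0.08], [-0.41, 1.07, 0.04]]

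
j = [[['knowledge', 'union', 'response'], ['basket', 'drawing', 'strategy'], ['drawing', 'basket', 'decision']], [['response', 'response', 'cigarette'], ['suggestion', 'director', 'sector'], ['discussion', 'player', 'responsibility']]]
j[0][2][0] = 'drawing'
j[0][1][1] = 'drawing'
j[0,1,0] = 'basket'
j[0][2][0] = 'drawing'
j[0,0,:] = ['knowledge', 'union', 'response']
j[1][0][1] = 'response'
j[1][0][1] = 'response'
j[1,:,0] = ['response', 'suggestion', 'discussion']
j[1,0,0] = 'response'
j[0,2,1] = 'basket'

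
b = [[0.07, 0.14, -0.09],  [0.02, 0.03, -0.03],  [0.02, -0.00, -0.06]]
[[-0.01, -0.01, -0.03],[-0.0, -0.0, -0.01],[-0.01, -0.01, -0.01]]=b @ [[0.22, 0.1, -0.05], [-0.10, 0.05, -0.11], [0.16, 0.26, 0.17]]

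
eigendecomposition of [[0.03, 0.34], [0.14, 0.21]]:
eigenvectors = [[-0.92, -0.72], [0.39, -0.69]]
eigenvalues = [-0.12, 0.36]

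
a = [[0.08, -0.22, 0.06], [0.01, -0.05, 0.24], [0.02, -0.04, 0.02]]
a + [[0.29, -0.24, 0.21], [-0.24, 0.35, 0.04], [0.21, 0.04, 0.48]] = [[0.37, -0.46, 0.27], [-0.23, 0.3, 0.28], [0.23, 0.0, 0.5]]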